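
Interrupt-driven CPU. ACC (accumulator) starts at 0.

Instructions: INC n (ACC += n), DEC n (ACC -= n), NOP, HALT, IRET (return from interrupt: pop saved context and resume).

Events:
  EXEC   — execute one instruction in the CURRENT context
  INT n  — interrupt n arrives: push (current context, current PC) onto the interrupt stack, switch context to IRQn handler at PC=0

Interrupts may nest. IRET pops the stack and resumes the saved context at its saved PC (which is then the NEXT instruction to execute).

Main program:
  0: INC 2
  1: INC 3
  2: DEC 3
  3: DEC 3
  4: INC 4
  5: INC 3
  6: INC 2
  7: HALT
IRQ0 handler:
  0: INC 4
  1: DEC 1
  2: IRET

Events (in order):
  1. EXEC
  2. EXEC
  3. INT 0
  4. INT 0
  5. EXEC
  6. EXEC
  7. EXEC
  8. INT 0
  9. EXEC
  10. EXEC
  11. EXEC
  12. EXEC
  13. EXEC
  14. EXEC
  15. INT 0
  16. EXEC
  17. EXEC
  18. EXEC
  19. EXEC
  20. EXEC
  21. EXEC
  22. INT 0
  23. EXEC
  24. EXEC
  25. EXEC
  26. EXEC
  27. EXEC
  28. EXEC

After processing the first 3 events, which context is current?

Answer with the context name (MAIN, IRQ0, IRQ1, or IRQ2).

Event 1 (EXEC): [MAIN] PC=0: INC 2 -> ACC=2
Event 2 (EXEC): [MAIN] PC=1: INC 3 -> ACC=5
Event 3 (INT 0): INT 0 arrives: push (MAIN, PC=2), enter IRQ0 at PC=0 (depth now 1)

Answer: IRQ0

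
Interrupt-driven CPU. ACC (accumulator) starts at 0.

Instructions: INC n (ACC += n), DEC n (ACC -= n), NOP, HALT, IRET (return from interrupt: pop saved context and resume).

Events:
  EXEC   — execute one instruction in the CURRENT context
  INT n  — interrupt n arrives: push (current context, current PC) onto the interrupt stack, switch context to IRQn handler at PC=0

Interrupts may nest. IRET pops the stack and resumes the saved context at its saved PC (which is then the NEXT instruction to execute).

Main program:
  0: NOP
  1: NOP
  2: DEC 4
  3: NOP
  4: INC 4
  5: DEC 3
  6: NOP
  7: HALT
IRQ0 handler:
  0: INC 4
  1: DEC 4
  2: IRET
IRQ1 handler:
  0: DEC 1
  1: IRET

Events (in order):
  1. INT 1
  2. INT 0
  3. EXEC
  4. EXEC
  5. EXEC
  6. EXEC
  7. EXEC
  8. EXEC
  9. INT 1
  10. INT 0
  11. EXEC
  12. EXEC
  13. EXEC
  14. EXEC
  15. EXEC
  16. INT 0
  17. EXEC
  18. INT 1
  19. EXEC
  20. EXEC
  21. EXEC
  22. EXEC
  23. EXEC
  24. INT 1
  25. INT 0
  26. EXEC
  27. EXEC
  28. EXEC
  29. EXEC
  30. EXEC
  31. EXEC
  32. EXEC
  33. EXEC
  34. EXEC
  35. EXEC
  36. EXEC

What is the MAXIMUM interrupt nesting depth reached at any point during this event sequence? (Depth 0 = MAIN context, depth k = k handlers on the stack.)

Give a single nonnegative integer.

Event 1 (INT 1): INT 1 arrives: push (MAIN, PC=0), enter IRQ1 at PC=0 (depth now 1) [depth=1]
Event 2 (INT 0): INT 0 arrives: push (IRQ1, PC=0), enter IRQ0 at PC=0 (depth now 2) [depth=2]
Event 3 (EXEC): [IRQ0] PC=0: INC 4 -> ACC=4 [depth=2]
Event 4 (EXEC): [IRQ0] PC=1: DEC 4 -> ACC=0 [depth=2]
Event 5 (EXEC): [IRQ0] PC=2: IRET -> resume IRQ1 at PC=0 (depth now 1) [depth=1]
Event 6 (EXEC): [IRQ1] PC=0: DEC 1 -> ACC=-1 [depth=1]
Event 7 (EXEC): [IRQ1] PC=1: IRET -> resume MAIN at PC=0 (depth now 0) [depth=0]
Event 8 (EXEC): [MAIN] PC=0: NOP [depth=0]
Event 9 (INT 1): INT 1 arrives: push (MAIN, PC=1), enter IRQ1 at PC=0 (depth now 1) [depth=1]
Event 10 (INT 0): INT 0 arrives: push (IRQ1, PC=0), enter IRQ0 at PC=0 (depth now 2) [depth=2]
Event 11 (EXEC): [IRQ0] PC=0: INC 4 -> ACC=3 [depth=2]
Event 12 (EXEC): [IRQ0] PC=1: DEC 4 -> ACC=-1 [depth=2]
Event 13 (EXEC): [IRQ0] PC=2: IRET -> resume IRQ1 at PC=0 (depth now 1) [depth=1]
Event 14 (EXEC): [IRQ1] PC=0: DEC 1 -> ACC=-2 [depth=1]
Event 15 (EXEC): [IRQ1] PC=1: IRET -> resume MAIN at PC=1 (depth now 0) [depth=0]
Event 16 (INT 0): INT 0 arrives: push (MAIN, PC=1), enter IRQ0 at PC=0 (depth now 1) [depth=1]
Event 17 (EXEC): [IRQ0] PC=0: INC 4 -> ACC=2 [depth=1]
Event 18 (INT 1): INT 1 arrives: push (IRQ0, PC=1), enter IRQ1 at PC=0 (depth now 2) [depth=2]
Event 19 (EXEC): [IRQ1] PC=0: DEC 1 -> ACC=1 [depth=2]
Event 20 (EXEC): [IRQ1] PC=1: IRET -> resume IRQ0 at PC=1 (depth now 1) [depth=1]
Event 21 (EXEC): [IRQ0] PC=1: DEC 4 -> ACC=-3 [depth=1]
Event 22 (EXEC): [IRQ0] PC=2: IRET -> resume MAIN at PC=1 (depth now 0) [depth=0]
Event 23 (EXEC): [MAIN] PC=1: NOP [depth=0]
Event 24 (INT 1): INT 1 arrives: push (MAIN, PC=2), enter IRQ1 at PC=0 (depth now 1) [depth=1]
Event 25 (INT 0): INT 0 arrives: push (IRQ1, PC=0), enter IRQ0 at PC=0 (depth now 2) [depth=2]
Event 26 (EXEC): [IRQ0] PC=0: INC 4 -> ACC=1 [depth=2]
Event 27 (EXEC): [IRQ0] PC=1: DEC 4 -> ACC=-3 [depth=2]
Event 28 (EXEC): [IRQ0] PC=2: IRET -> resume IRQ1 at PC=0 (depth now 1) [depth=1]
Event 29 (EXEC): [IRQ1] PC=0: DEC 1 -> ACC=-4 [depth=1]
Event 30 (EXEC): [IRQ1] PC=1: IRET -> resume MAIN at PC=2 (depth now 0) [depth=0]
Event 31 (EXEC): [MAIN] PC=2: DEC 4 -> ACC=-8 [depth=0]
Event 32 (EXEC): [MAIN] PC=3: NOP [depth=0]
Event 33 (EXEC): [MAIN] PC=4: INC 4 -> ACC=-4 [depth=0]
Event 34 (EXEC): [MAIN] PC=5: DEC 3 -> ACC=-7 [depth=0]
Event 35 (EXEC): [MAIN] PC=6: NOP [depth=0]
Event 36 (EXEC): [MAIN] PC=7: HALT [depth=0]
Max depth observed: 2

Answer: 2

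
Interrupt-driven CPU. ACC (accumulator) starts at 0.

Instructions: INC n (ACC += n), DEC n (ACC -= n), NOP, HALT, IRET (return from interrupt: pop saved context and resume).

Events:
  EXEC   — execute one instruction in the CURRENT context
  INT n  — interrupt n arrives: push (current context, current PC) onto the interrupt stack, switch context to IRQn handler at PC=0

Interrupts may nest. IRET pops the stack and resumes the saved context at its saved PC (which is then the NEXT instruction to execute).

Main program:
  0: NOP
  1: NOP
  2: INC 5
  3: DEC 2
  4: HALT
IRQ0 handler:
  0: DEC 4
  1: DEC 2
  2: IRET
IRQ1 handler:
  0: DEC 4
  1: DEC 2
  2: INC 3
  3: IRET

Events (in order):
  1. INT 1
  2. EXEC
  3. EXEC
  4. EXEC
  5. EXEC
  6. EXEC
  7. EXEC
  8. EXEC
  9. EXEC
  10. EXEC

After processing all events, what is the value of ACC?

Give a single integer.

Event 1 (INT 1): INT 1 arrives: push (MAIN, PC=0), enter IRQ1 at PC=0 (depth now 1)
Event 2 (EXEC): [IRQ1] PC=0: DEC 4 -> ACC=-4
Event 3 (EXEC): [IRQ1] PC=1: DEC 2 -> ACC=-6
Event 4 (EXEC): [IRQ1] PC=2: INC 3 -> ACC=-3
Event 5 (EXEC): [IRQ1] PC=3: IRET -> resume MAIN at PC=0 (depth now 0)
Event 6 (EXEC): [MAIN] PC=0: NOP
Event 7 (EXEC): [MAIN] PC=1: NOP
Event 8 (EXEC): [MAIN] PC=2: INC 5 -> ACC=2
Event 9 (EXEC): [MAIN] PC=3: DEC 2 -> ACC=0
Event 10 (EXEC): [MAIN] PC=4: HALT

Answer: 0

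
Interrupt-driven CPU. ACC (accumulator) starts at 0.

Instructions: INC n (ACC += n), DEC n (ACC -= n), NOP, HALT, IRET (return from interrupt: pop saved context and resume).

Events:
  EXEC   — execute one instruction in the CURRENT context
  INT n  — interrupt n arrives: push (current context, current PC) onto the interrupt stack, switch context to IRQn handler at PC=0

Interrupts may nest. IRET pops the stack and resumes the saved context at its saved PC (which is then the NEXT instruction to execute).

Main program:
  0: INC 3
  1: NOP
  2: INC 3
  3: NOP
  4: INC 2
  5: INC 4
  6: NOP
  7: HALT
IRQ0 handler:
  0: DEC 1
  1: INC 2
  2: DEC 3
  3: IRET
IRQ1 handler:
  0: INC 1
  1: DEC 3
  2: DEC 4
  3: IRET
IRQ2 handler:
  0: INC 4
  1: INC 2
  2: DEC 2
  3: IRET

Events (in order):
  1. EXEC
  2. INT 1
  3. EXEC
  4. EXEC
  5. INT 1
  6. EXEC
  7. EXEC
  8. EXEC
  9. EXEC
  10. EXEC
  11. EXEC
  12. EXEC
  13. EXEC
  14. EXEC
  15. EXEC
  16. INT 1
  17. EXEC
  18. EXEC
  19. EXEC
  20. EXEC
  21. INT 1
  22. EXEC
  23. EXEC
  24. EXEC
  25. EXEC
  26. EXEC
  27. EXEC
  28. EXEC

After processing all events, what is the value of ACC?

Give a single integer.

Event 1 (EXEC): [MAIN] PC=0: INC 3 -> ACC=3
Event 2 (INT 1): INT 1 arrives: push (MAIN, PC=1), enter IRQ1 at PC=0 (depth now 1)
Event 3 (EXEC): [IRQ1] PC=0: INC 1 -> ACC=4
Event 4 (EXEC): [IRQ1] PC=1: DEC 3 -> ACC=1
Event 5 (INT 1): INT 1 arrives: push (IRQ1, PC=2), enter IRQ1 at PC=0 (depth now 2)
Event 6 (EXEC): [IRQ1] PC=0: INC 1 -> ACC=2
Event 7 (EXEC): [IRQ1] PC=1: DEC 3 -> ACC=-1
Event 8 (EXEC): [IRQ1] PC=2: DEC 4 -> ACC=-5
Event 9 (EXEC): [IRQ1] PC=3: IRET -> resume IRQ1 at PC=2 (depth now 1)
Event 10 (EXEC): [IRQ1] PC=2: DEC 4 -> ACC=-9
Event 11 (EXEC): [IRQ1] PC=3: IRET -> resume MAIN at PC=1 (depth now 0)
Event 12 (EXEC): [MAIN] PC=1: NOP
Event 13 (EXEC): [MAIN] PC=2: INC 3 -> ACC=-6
Event 14 (EXEC): [MAIN] PC=3: NOP
Event 15 (EXEC): [MAIN] PC=4: INC 2 -> ACC=-4
Event 16 (INT 1): INT 1 arrives: push (MAIN, PC=5), enter IRQ1 at PC=0 (depth now 1)
Event 17 (EXEC): [IRQ1] PC=0: INC 1 -> ACC=-3
Event 18 (EXEC): [IRQ1] PC=1: DEC 3 -> ACC=-6
Event 19 (EXEC): [IRQ1] PC=2: DEC 4 -> ACC=-10
Event 20 (EXEC): [IRQ1] PC=3: IRET -> resume MAIN at PC=5 (depth now 0)
Event 21 (INT 1): INT 1 arrives: push (MAIN, PC=5), enter IRQ1 at PC=0 (depth now 1)
Event 22 (EXEC): [IRQ1] PC=0: INC 1 -> ACC=-9
Event 23 (EXEC): [IRQ1] PC=1: DEC 3 -> ACC=-12
Event 24 (EXEC): [IRQ1] PC=2: DEC 4 -> ACC=-16
Event 25 (EXEC): [IRQ1] PC=3: IRET -> resume MAIN at PC=5 (depth now 0)
Event 26 (EXEC): [MAIN] PC=5: INC 4 -> ACC=-12
Event 27 (EXEC): [MAIN] PC=6: NOP
Event 28 (EXEC): [MAIN] PC=7: HALT

Answer: -12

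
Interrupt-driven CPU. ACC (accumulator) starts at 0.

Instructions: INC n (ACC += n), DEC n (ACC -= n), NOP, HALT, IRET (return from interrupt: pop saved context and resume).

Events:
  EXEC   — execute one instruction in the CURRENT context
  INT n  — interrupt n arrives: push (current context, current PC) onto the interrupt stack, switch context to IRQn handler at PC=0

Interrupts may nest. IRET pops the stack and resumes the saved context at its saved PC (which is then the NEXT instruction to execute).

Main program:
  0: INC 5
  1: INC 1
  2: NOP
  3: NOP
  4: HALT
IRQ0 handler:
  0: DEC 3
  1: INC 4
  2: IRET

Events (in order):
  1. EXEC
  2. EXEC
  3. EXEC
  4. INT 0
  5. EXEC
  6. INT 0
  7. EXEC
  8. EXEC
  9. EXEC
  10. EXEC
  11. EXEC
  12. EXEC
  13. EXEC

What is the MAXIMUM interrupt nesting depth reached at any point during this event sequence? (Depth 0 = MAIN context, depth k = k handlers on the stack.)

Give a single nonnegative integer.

Answer: 2

Derivation:
Event 1 (EXEC): [MAIN] PC=0: INC 5 -> ACC=5 [depth=0]
Event 2 (EXEC): [MAIN] PC=1: INC 1 -> ACC=6 [depth=0]
Event 3 (EXEC): [MAIN] PC=2: NOP [depth=0]
Event 4 (INT 0): INT 0 arrives: push (MAIN, PC=3), enter IRQ0 at PC=0 (depth now 1) [depth=1]
Event 5 (EXEC): [IRQ0] PC=0: DEC 3 -> ACC=3 [depth=1]
Event 6 (INT 0): INT 0 arrives: push (IRQ0, PC=1), enter IRQ0 at PC=0 (depth now 2) [depth=2]
Event 7 (EXEC): [IRQ0] PC=0: DEC 3 -> ACC=0 [depth=2]
Event 8 (EXEC): [IRQ0] PC=1: INC 4 -> ACC=4 [depth=2]
Event 9 (EXEC): [IRQ0] PC=2: IRET -> resume IRQ0 at PC=1 (depth now 1) [depth=1]
Event 10 (EXEC): [IRQ0] PC=1: INC 4 -> ACC=8 [depth=1]
Event 11 (EXEC): [IRQ0] PC=2: IRET -> resume MAIN at PC=3 (depth now 0) [depth=0]
Event 12 (EXEC): [MAIN] PC=3: NOP [depth=0]
Event 13 (EXEC): [MAIN] PC=4: HALT [depth=0]
Max depth observed: 2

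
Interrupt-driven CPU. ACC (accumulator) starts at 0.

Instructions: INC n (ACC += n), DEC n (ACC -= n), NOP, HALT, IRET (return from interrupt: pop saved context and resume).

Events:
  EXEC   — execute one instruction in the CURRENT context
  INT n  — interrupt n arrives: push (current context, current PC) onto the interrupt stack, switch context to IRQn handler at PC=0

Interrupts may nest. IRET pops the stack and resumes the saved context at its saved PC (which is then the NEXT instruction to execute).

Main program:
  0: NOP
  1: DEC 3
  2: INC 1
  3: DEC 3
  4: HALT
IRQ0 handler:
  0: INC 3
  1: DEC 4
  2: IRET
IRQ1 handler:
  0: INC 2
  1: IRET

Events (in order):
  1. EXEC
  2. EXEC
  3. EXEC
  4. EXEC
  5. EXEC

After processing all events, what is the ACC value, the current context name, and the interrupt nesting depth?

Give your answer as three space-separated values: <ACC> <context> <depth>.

Event 1 (EXEC): [MAIN] PC=0: NOP
Event 2 (EXEC): [MAIN] PC=1: DEC 3 -> ACC=-3
Event 3 (EXEC): [MAIN] PC=2: INC 1 -> ACC=-2
Event 4 (EXEC): [MAIN] PC=3: DEC 3 -> ACC=-5
Event 5 (EXEC): [MAIN] PC=4: HALT

Answer: -5 MAIN 0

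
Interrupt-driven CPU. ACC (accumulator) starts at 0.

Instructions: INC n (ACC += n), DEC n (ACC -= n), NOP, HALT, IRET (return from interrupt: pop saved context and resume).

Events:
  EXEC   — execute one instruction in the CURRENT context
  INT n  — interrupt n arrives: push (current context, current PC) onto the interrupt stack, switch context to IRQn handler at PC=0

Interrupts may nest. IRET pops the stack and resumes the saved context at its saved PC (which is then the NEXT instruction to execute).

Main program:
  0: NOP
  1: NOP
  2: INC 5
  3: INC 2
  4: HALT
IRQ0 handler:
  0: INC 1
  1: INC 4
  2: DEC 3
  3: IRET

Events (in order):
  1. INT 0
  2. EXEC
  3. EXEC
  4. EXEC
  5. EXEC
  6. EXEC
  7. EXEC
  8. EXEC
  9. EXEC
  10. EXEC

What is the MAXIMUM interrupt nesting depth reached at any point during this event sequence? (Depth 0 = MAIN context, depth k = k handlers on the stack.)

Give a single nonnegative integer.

Event 1 (INT 0): INT 0 arrives: push (MAIN, PC=0), enter IRQ0 at PC=0 (depth now 1) [depth=1]
Event 2 (EXEC): [IRQ0] PC=0: INC 1 -> ACC=1 [depth=1]
Event 3 (EXEC): [IRQ0] PC=1: INC 4 -> ACC=5 [depth=1]
Event 4 (EXEC): [IRQ0] PC=2: DEC 3 -> ACC=2 [depth=1]
Event 5 (EXEC): [IRQ0] PC=3: IRET -> resume MAIN at PC=0 (depth now 0) [depth=0]
Event 6 (EXEC): [MAIN] PC=0: NOP [depth=0]
Event 7 (EXEC): [MAIN] PC=1: NOP [depth=0]
Event 8 (EXEC): [MAIN] PC=2: INC 5 -> ACC=7 [depth=0]
Event 9 (EXEC): [MAIN] PC=3: INC 2 -> ACC=9 [depth=0]
Event 10 (EXEC): [MAIN] PC=4: HALT [depth=0]
Max depth observed: 1

Answer: 1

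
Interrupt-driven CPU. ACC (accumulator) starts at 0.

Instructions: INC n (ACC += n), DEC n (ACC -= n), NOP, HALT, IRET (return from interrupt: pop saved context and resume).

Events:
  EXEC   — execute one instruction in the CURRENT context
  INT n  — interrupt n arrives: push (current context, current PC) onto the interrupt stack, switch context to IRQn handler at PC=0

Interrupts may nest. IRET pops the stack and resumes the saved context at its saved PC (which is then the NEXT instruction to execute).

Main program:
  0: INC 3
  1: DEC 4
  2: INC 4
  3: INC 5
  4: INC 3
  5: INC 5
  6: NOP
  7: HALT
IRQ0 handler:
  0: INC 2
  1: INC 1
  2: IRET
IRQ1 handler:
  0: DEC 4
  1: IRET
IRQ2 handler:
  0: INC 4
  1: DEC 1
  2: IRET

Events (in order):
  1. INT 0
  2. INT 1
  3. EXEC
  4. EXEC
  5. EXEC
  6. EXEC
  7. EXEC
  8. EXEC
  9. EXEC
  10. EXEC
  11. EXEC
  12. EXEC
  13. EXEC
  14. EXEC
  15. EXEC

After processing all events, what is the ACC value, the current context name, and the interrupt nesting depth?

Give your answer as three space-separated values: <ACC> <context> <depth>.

Answer: 15 MAIN 0

Derivation:
Event 1 (INT 0): INT 0 arrives: push (MAIN, PC=0), enter IRQ0 at PC=0 (depth now 1)
Event 2 (INT 1): INT 1 arrives: push (IRQ0, PC=0), enter IRQ1 at PC=0 (depth now 2)
Event 3 (EXEC): [IRQ1] PC=0: DEC 4 -> ACC=-4
Event 4 (EXEC): [IRQ1] PC=1: IRET -> resume IRQ0 at PC=0 (depth now 1)
Event 5 (EXEC): [IRQ0] PC=0: INC 2 -> ACC=-2
Event 6 (EXEC): [IRQ0] PC=1: INC 1 -> ACC=-1
Event 7 (EXEC): [IRQ0] PC=2: IRET -> resume MAIN at PC=0 (depth now 0)
Event 8 (EXEC): [MAIN] PC=0: INC 3 -> ACC=2
Event 9 (EXEC): [MAIN] PC=1: DEC 4 -> ACC=-2
Event 10 (EXEC): [MAIN] PC=2: INC 4 -> ACC=2
Event 11 (EXEC): [MAIN] PC=3: INC 5 -> ACC=7
Event 12 (EXEC): [MAIN] PC=4: INC 3 -> ACC=10
Event 13 (EXEC): [MAIN] PC=5: INC 5 -> ACC=15
Event 14 (EXEC): [MAIN] PC=6: NOP
Event 15 (EXEC): [MAIN] PC=7: HALT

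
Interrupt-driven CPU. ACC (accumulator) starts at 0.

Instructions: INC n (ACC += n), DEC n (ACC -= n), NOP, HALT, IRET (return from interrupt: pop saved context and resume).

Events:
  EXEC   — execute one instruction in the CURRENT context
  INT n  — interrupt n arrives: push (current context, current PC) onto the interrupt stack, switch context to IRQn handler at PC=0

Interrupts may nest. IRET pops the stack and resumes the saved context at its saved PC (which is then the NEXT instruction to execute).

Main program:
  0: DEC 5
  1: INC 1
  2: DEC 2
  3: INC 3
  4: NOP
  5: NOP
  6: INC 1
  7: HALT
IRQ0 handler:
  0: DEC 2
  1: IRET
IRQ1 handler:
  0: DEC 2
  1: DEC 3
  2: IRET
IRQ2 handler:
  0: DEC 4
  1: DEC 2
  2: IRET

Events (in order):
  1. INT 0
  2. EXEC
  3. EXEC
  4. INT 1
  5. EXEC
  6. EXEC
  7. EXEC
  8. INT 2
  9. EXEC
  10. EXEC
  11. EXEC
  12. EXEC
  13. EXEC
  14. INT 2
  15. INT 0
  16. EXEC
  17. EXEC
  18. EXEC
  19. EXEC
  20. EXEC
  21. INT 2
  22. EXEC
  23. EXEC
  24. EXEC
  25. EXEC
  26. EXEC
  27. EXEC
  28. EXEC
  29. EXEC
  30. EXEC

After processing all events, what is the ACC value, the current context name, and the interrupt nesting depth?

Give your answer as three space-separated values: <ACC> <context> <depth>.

Answer: -29 MAIN 0

Derivation:
Event 1 (INT 0): INT 0 arrives: push (MAIN, PC=0), enter IRQ0 at PC=0 (depth now 1)
Event 2 (EXEC): [IRQ0] PC=0: DEC 2 -> ACC=-2
Event 3 (EXEC): [IRQ0] PC=1: IRET -> resume MAIN at PC=0 (depth now 0)
Event 4 (INT 1): INT 1 arrives: push (MAIN, PC=0), enter IRQ1 at PC=0 (depth now 1)
Event 5 (EXEC): [IRQ1] PC=0: DEC 2 -> ACC=-4
Event 6 (EXEC): [IRQ1] PC=1: DEC 3 -> ACC=-7
Event 7 (EXEC): [IRQ1] PC=2: IRET -> resume MAIN at PC=0 (depth now 0)
Event 8 (INT 2): INT 2 arrives: push (MAIN, PC=0), enter IRQ2 at PC=0 (depth now 1)
Event 9 (EXEC): [IRQ2] PC=0: DEC 4 -> ACC=-11
Event 10 (EXEC): [IRQ2] PC=1: DEC 2 -> ACC=-13
Event 11 (EXEC): [IRQ2] PC=2: IRET -> resume MAIN at PC=0 (depth now 0)
Event 12 (EXEC): [MAIN] PC=0: DEC 5 -> ACC=-18
Event 13 (EXEC): [MAIN] PC=1: INC 1 -> ACC=-17
Event 14 (INT 2): INT 2 arrives: push (MAIN, PC=2), enter IRQ2 at PC=0 (depth now 1)
Event 15 (INT 0): INT 0 arrives: push (IRQ2, PC=0), enter IRQ0 at PC=0 (depth now 2)
Event 16 (EXEC): [IRQ0] PC=0: DEC 2 -> ACC=-19
Event 17 (EXEC): [IRQ0] PC=1: IRET -> resume IRQ2 at PC=0 (depth now 1)
Event 18 (EXEC): [IRQ2] PC=0: DEC 4 -> ACC=-23
Event 19 (EXEC): [IRQ2] PC=1: DEC 2 -> ACC=-25
Event 20 (EXEC): [IRQ2] PC=2: IRET -> resume MAIN at PC=2 (depth now 0)
Event 21 (INT 2): INT 2 arrives: push (MAIN, PC=2), enter IRQ2 at PC=0 (depth now 1)
Event 22 (EXEC): [IRQ2] PC=0: DEC 4 -> ACC=-29
Event 23 (EXEC): [IRQ2] PC=1: DEC 2 -> ACC=-31
Event 24 (EXEC): [IRQ2] PC=2: IRET -> resume MAIN at PC=2 (depth now 0)
Event 25 (EXEC): [MAIN] PC=2: DEC 2 -> ACC=-33
Event 26 (EXEC): [MAIN] PC=3: INC 3 -> ACC=-30
Event 27 (EXEC): [MAIN] PC=4: NOP
Event 28 (EXEC): [MAIN] PC=5: NOP
Event 29 (EXEC): [MAIN] PC=6: INC 1 -> ACC=-29
Event 30 (EXEC): [MAIN] PC=7: HALT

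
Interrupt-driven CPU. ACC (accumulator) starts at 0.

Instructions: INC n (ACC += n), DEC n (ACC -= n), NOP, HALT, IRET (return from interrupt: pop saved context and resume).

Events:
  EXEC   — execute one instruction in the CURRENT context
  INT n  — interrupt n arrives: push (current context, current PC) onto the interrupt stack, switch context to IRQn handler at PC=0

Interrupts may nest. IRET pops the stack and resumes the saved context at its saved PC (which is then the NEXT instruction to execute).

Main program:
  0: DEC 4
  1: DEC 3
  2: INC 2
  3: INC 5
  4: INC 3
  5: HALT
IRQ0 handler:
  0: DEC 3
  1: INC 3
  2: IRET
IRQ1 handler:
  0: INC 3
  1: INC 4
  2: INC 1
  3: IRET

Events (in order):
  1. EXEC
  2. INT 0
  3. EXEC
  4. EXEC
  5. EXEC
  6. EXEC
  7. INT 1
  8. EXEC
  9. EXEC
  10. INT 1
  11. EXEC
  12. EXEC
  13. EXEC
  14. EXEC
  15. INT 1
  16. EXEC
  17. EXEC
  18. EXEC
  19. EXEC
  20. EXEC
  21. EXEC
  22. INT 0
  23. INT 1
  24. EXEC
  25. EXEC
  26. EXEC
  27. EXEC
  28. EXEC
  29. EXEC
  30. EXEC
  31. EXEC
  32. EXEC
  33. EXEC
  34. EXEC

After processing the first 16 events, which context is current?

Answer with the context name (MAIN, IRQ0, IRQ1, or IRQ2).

Answer: IRQ1

Derivation:
Event 1 (EXEC): [MAIN] PC=0: DEC 4 -> ACC=-4
Event 2 (INT 0): INT 0 arrives: push (MAIN, PC=1), enter IRQ0 at PC=0 (depth now 1)
Event 3 (EXEC): [IRQ0] PC=0: DEC 3 -> ACC=-7
Event 4 (EXEC): [IRQ0] PC=1: INC 3 -> ACC=-4
Event 5 (EXEC): [IRQ0] PC=2: IRET -> resume MAIN at PC=1 (depth now 0)
Event 6 (EXEC): [MAIN] PC=1: DEC 3 -> ACC=-7
Event 7 (INT 1): INT 1 arrives: push (MAIN, PC=2), enter IRQ1 at PC=0 (depth now 1)
Event 8 (EXEC): [IRQ1] PC=0: INC 3 -> ACC=-4
Event 9 (EXEC): [IRQ1] PC=1: INC 4 -> ACC=0
Event 10 (INT 1): INT 1 arrives: push (IRQ1, PC=2), enter IRQ1 at PC=0 (depth now 2)
Event 11 (EXEC): [IRQ1] PC=0: INC 3 -> ACC=3
Event 12 (EXEC): [IRQ1] PC=1: INC 4 -> ACC=7
Event 13 (EXEC): [IRQ1] PC=2: INC 1 -> ACC=8
Event 14 (EXEC): [IRQ1] PC=3: IRET -> resume IRQ1 at PC=2 (depth now 1)
Event 15 (INT 1): INT 1 arrives: push (IRQ1, PC=2), enter IRQ1 at PC=0 (depth now 2)
Event 16 (EXEC): [IRQ1] PC=0: INC 3 -> ACC=11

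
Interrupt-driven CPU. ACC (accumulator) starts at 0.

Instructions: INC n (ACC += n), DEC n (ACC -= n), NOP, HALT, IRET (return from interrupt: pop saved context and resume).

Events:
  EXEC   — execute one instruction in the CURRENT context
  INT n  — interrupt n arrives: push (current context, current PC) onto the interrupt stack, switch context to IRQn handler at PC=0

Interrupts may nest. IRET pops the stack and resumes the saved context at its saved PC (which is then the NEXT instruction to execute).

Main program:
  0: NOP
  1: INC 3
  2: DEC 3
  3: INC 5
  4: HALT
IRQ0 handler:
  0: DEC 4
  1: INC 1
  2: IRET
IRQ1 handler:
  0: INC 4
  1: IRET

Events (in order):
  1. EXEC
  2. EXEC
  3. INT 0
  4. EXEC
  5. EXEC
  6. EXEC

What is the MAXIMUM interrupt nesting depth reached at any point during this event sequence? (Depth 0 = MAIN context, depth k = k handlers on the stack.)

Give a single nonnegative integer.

Event 1 (EXEC): [MAIN] PC=0: NOP [depth=0]
Event 2 (EXEC): [MAIN] PC=1: INC 3 -> ACC=3 [depth=0]
Event 3 (INT 0): INT 0 arrives: push (MAIN, PC=2), enter IRQ0 at PC=0 (depth now 1) [depth=1]
Event 4 (EXEC): [IRQ0] PC=0: DEC 4 -> ACC=-1 [depth=1]
Event 5 (EXEC): [IRQ0] PC=1: INC 1 -> ACC=0 [depth=1]
Event 6 (EXEC): [IRQ0] PC=2: IRET -> resume MAIN at PC=2 (depth now 0) [depth=0]
Max depth observed: 1

Answer: 1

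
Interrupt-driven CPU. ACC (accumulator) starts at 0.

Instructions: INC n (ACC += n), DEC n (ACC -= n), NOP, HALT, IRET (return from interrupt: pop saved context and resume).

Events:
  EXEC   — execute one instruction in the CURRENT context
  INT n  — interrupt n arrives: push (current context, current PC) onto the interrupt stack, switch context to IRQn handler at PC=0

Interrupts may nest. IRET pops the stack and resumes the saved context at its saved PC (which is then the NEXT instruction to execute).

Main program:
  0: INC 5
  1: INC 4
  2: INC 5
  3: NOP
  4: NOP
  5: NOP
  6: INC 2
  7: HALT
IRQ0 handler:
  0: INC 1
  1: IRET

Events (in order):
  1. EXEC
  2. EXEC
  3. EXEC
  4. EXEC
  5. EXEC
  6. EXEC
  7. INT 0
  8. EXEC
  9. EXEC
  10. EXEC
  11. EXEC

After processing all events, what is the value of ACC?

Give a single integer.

Event 1 (EXEC): [MAIN] PC=0: INC 5 -> ACC=5
Event 2 (EXEC): [MAIN] PC=1: INC 4 -> ACC=9
Event 3 (EXEC): [MAIN] PC=2: INC 5 -> ACC=14
Event 4 (EXEC): [MAIN] PC=3: NOP
Event 5 (EXEC): [MAIN] PC=4: NOP
Event 6 (EXEC): [MAIN] PC=5: NOP
Event 7 (INT 0): INT 0 arrives: push (MAIN, PC=6), enter IRQ0 at PC=0 (depth now 1)
Event 8 (EXEC): [IRQ0] PC=0: INC 1 -> ACC=15
Event 9 (EXEC): [IRQ0] PC=1: IRET -> resume MAIN at PC=6 (depth now 0)
Event 10 (EXEC): [MAIN] PC=6: INC 2 -> ACC=17
Event 11 (EXEC): [MAIN] PC=7: HALT

Answer: 17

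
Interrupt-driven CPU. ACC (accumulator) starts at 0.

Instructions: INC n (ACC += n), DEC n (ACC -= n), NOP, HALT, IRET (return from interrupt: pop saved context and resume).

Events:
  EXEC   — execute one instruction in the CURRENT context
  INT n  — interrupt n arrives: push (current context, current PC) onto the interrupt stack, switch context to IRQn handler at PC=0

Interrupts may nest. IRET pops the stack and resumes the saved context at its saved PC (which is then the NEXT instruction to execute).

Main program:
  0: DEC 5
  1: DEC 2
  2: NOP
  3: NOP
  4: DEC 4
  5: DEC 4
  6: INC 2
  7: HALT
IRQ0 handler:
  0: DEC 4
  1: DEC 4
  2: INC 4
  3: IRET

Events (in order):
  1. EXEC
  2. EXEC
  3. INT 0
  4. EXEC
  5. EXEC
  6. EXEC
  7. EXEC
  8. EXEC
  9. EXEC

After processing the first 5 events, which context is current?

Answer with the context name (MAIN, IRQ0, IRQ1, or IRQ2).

Answer: IRQ0

Derivation:
Event 1 (EXEC): [MAIN] PC=0: DEC 5 -> ACC=-5
Event 2 (EXEC): [MAIN] PC=1: DEC 2 -> ACC=-7
Event 3 (INT 0): INT 0 arrives: push (MAIN, PC=2), enter IRQ0 at PC=0 (depth now 1)
Event 4 (EXEC): [IRQ0] PC=0: DEC 4 -> ACC=-11
Event 5 (EXEC): [IRQ0] PC=1: DEC 4 -> ACC=-15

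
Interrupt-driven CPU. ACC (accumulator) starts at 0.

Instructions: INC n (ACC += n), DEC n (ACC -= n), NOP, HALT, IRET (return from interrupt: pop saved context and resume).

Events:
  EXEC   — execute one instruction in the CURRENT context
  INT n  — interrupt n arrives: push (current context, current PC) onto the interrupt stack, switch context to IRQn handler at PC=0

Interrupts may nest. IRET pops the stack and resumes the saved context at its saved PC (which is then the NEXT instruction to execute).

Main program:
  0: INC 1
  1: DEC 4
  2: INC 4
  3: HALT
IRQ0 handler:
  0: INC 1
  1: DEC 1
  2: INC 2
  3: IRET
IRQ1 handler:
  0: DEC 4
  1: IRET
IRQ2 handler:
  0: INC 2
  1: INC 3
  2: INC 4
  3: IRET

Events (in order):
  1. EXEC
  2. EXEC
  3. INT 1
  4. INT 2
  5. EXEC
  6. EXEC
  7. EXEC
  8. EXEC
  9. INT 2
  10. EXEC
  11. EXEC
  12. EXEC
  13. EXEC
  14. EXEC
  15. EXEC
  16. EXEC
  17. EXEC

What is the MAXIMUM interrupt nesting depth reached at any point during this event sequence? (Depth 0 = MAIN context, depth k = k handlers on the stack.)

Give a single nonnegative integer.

Event 1 (EXEC): [MAIN] PC=0: INC 1 -> ACC=1 [depth=0]
Event 2 (EXEC): [MAIN] PC=1: DEC 4 -> ACC=-3 [depth=0]
Event 3 (INT 1): INT 1 arrives: push (MAIN, PC=2), enter IRQ1 at PC=0 (depth now 1) [depth=1]
Event 4 (INT 2): INT 2 arrives: push (IRQ1, PC=0), enter IRQ2 at PC=0 (depth now 2) [depth=2]
Event 5 (EXEC): [IRQ2] PC=0: INC 2 -> ACC=-1 [depth=2]
Event 6 (EXEC): [IRQ2] PC=1: INC 3 -> ACC=2 [depth=2]
Event 7 (EXEC): [IRQ2] PC=2: INC 4 -> ACC=6 [depth=2]
Event 8 (EXEC): [IRQ2] PC=3: IRET -> resume IRQ1 at PC=0 (depth now 1) [depth=1]
Event 9 (INT 2): INT 2 arrives: push (IRQ1, PC=0), enter IRQ2 at PC=0 (depth now 2) [depth=2]
Event 10 (EXEC): [IRQ2] PC=0: INC 2 -> ACC=8 [depth=2]
Event 11 (EXEC): [IRQ2] PC=1: INC 3 -> ACC=11 [depth=2]
Event 12 (EXEC): [IRQ2] PC=2: INC 4 -> ACC=15 [depth=2]
Event 13 (EXEC): [IRQ2] PC=3: IRET -> resume IRQ1 at PC=0 (depth now 1) [depth=1]
Event 14 (EXEC): [IRQ1] PC=0: DEC 4 -> ACC=11 [depth=1]
Event 15 (EXEC): [IRQ1] PC=1: IRET -> resume MAIN at PC=2 (depth now 0) [depth=0]
Event 16 (EXEC): [MAIN] PC=2: INC 4 -> ACC=15 [depth=0]
Event 17 (EXEC): [MAIN] PC=3: HALT [depth=0]
Max depth observed: 2

Answer: 2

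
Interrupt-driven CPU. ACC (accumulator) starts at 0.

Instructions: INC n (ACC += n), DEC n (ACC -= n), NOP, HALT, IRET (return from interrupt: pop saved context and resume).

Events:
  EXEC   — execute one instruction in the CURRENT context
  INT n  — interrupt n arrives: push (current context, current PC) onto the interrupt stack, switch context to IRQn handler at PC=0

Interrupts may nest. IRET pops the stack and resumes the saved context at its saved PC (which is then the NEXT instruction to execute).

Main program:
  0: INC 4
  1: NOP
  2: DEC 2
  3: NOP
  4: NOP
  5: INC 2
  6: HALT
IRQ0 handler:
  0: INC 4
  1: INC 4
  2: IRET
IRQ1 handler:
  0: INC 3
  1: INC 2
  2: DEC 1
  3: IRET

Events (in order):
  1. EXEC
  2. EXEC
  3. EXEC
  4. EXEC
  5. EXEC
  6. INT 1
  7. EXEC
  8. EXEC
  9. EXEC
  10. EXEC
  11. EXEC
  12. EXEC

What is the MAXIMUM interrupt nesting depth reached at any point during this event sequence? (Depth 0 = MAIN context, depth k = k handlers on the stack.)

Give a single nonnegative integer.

Answer: 1

Derivation:
Event 1 (EXEC): [MAIN] PC=0: INC 4 -> ACC=4 [depth=0]
Event 2 (EXEC): [MAIN] PC=1: NOP [depth=0]
Event 3 (EXEC): [MAIN] PC=2: DEC 2 -> ACC=2 [depth=0]
Event 4 (EXEC): [MAIN] PC=3: NOP [depth=0]
Event 5 (EXEC): [MAIN] PC=4: NOP [depth=0]
Event 6 (INT 1): INT 1 arrives: push (MAIN, PC=5), enter IRQ1 at PC=0 (depth now 1) [depth=1]
Event 7 (EXEC): [IRQ1] PC=0: INC 3 -> ACC=5 [depth=1]
Event 8 (EXEC): [IRQ1] PC=1: INC 2 -> ACC=7 [depth=1]
Event 9 (EXEC): [IRQ1] PC=2: DEC 1 -> ACC=6 [depth=1]
Event 10 (EXEC): [IRQ1] PC=3: IRET -> resume MAIN at PC=5 (depth now 0) [depth=0]
Event 11 (EXEC): [MAIN] PC=5: INC 2 -> ACC=8 [depth=0]
Event 12 (EXEC): [MAIN] PC=6: HALT [depth=0]
Max depth observed: 1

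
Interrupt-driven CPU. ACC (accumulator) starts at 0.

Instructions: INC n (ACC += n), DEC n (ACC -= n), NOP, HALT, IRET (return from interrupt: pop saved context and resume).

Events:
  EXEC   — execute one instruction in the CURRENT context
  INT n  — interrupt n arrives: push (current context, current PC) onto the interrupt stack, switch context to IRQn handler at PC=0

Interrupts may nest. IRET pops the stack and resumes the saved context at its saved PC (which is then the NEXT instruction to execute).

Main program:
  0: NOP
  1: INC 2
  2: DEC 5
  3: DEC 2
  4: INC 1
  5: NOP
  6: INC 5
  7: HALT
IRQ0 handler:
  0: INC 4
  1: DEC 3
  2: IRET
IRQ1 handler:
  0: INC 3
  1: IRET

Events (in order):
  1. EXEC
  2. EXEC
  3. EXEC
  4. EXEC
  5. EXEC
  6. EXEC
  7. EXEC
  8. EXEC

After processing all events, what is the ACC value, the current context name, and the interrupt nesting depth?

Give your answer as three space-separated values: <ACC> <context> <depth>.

Answer: 1 MAIN 0

Derivation:
Event 1 (EXEC): [MAIN] PC=0: NOP
Event 2 (EXEC): [MAIN] PC=1: INC 2 -> ACC=2
Event 3 (EXEC): [MAIN] PC=2: DEC 5 -> ACC=-3
Event 4 (EXEC): [MAIN] PC=3: DEC 2 -> ACC=-5
Event 5 (EXEC): [MAIN] PC=4: INC 1 -> ACC=-4
Event 6 (EXEC): [MAIN] PC=5: NOP
Event 7 (EXEC): [MAIN] PC=6: INC 5 -> ACC=1
Event 8 (EXEC): [MAIN] PC=7: HALT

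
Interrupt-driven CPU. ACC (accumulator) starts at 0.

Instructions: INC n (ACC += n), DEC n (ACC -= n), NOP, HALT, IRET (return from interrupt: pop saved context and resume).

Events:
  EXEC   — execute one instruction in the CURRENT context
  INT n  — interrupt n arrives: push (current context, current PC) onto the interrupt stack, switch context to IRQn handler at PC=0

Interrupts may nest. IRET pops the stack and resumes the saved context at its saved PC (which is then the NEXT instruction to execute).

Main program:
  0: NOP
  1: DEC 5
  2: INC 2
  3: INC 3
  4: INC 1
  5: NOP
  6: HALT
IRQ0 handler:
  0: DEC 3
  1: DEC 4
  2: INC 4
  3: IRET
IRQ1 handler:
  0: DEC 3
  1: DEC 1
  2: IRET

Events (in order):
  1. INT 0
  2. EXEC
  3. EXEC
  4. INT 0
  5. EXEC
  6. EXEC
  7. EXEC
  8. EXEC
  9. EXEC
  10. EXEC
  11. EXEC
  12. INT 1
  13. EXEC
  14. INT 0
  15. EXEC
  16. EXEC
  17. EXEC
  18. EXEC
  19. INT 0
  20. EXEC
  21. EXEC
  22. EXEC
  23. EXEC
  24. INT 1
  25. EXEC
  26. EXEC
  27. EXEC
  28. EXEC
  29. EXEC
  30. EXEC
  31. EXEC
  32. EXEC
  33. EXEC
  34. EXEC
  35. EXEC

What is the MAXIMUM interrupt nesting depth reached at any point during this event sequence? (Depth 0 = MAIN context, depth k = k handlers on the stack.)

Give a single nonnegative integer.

Event 1 (INT 0): INT 0 arrives: push (MAIN, PC=0), enter IRQ0 at PC=0 (depth now 1) [depth=1]
Event 2 (EXEC): [IRQ0] PC=0: DEC 3 -> ACC=-3 [depth=1]
Event 3 (EXEC): [IRQ0] PC=1: DEC 4 -> ACC=-7 [depth=1]
Event 4 (INT 0): INT 0 arrives: push (IRQ0, PC=2), enter IRQ0 at PC=0 (depth now 2) [depth=2]
Event 5 (EXEC): [IRQ0] PC=0: DEC 3 -> ACC=-10 [depth=2]
Event 6 (EXEC): [IRQ0] PC=1: DEC 4 -> ACC=-14 [depth=2]
Event 7 (EXEC): [IRQ0] PC=2: INC 4 -> ACC=-10 [depth=2]
Event 8 (EXEC): [IRQ0] PC=3: IRET -> resume IRQ0 at PC=2 (depth now 1) [depth=1]
Event 9 (EXEC): [IRQ0] PC=2: INC 4 -> ACC=-6 [depth=1]
Event 10 (EXEC): [IRQ0] PC=3: IRET -> resume MAIN at PC=0 (depth now 0) [depth=0]
Event 11 (EXEC): [MAIN] PC=0: NOP [depth=0]
Event 12 (INT 1): INT 1 arrives: push (MAIN, PC=1), enter IRQ1 at PC=0 (depth now 1) [depth=1]
Event 13 (EXEC): [IRQ1] PC=0: DEC 3 -> ACC=-9 [depth=1]
Event 14 (INT 0): INT 0 arrives: push (IRQ1, PC=1), enter IRQ0 at PC=0 (depth now 2) [depth=2]
Event 15 (EXEC): [IRQ0] PC=0: DEC 3 -> ACC=-12 [depth=2]
Event 16 (EXEC): [IRQ0] PC=1: DEC 4 -> ACC=-16 [depth=2]
Event 17 (EXEC): [IRQ0] PC=2: INC 4 -> ACC=-12 [depth=2]
Event 18 (EXEC): [IRQ0] PC=3: IRET -> resume IRQ1 at PC=1 (depth now 1) [depth=1]
Event 19 (INT 0): INT 0 arrives: push (IRQ1, PC=1), enter IRQ0 at PC=0 (depth now 2) [depth=2]
Event 20 (EXEC): [IRQ0] PC=0: DEC 3 -> ACC=-15 [depth=2]
Event 21 (EXEC): [IRQ0] PC=1: DEC 4 -> ACC=-19 [depth=2]
Event 22 (EXEC): [IRQ0] PC=2: INC 4 -> ACC=-15 [depth=2]
Event 23 (EXEC): [IRQ0] PC=3: IRET -> resume IRQ1 at PC=1 (depth now 1) [depth=1]
Event 24 (INT 1): INT 1 arrives: push (IRQ1, PC=1), enter IRQ1 at PC=0 (depth now 2) [depth=2]
Event 25 (EXEC): [IRQ1] PC=0: DEC 3 -> ACC=-18 [depth=2]
Event 26 (EXEC): [IRQ1] PC=1: DEC 1 -> ACC=-19 [depth=2]
Event 27 (EXEC): [IRQ1] PC=2: IRET -> resume IRQ1 at PC=1 (depth now 1) [depth=1]
Event 28 (EXEC): [IRQ1] PC=1: DEC 1 -> ACC=-20 [depth=1]
Event 29 (EXEC): [IRQ1] PC=2: IRET -> resume MAIN at PC=1 (depth now 0) [depth=0]
Event 30 (EXEC): [MAIN] PC=1: DEC 5 -> ACC=-25 [depth=0]
Event 31 (EXEC): [MAIN] PC=2: INC 2 -> ACC=-23 [depth=0]
Event 32 (EXEC): [MAIN] PC=3: INC 3 -> ACC=-20 [depth=0]
Event 33 (EXEC): [MAIN] PC=4: INC 1 -> ACC=-19 [depth=0]
Event 34 (EXEC): [MAIN] PC=5: NOP [depth=0]
Event 35 (EXEC): [MAIN] PC=6: HALT [depth=0]
Max depth observed: 2

Answer: 2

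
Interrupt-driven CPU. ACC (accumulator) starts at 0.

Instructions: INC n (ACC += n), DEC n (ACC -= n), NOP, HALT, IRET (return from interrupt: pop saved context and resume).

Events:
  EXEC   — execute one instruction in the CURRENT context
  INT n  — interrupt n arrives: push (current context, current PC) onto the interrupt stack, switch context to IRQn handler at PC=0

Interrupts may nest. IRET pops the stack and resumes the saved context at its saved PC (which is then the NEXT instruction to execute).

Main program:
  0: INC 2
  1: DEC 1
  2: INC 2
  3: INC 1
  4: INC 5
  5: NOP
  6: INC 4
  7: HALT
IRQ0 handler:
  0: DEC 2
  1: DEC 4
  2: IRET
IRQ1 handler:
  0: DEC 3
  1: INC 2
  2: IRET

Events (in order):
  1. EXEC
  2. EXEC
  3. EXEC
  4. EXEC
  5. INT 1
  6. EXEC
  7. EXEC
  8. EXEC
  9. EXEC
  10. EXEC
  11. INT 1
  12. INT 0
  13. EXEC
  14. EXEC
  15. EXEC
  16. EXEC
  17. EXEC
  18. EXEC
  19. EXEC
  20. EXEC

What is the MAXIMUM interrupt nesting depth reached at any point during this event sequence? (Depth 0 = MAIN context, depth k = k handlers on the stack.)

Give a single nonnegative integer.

Event 1 (EXEC): [MAIN] PC=0: INC 2 -> ACC=2 [depth=0]
Event 2 (EXEC): [MAIN] PC=1: DEC 1 -> ACC=1 [depth=0]
Event 3 (EXEC): [MAIN] PC=2: INC 2 -> ACC=3 [depth=0]
Event 4 (EXEC): [MAIN] PC=3: INC 1 -> ACC=4 [depth=0]
Event 5 (INT 1): INT 1 arrives: push (MAIN, PC=4), enter IRQ1 at PC=0 (depth now 1) [depth=1]
Event 6 (EXEC): [IRQ1] PC=0: DEC 3 -> ACC=1 [depth=1]
Event 7 (EXEC): [IRQ1] PC=1: INC 2 -> ACC=3 [depth=1]
Event 8 (EXEC): [IRQ1] PC=2: IRET -> resume MAIN at PC=4 (depth now 0) [depth=0]
Event 9 (EXEC): [MAIN] PC=4: INC 5 -> ACC=8 [depth=0]
Event 10 (EXEC): [MAIN] PC=5: NOP [depth=0]
Event 11 (INT 1): INT 1 arrives: push (MAIN, PC=6), enter IRQ1 at PC=0 (depth now 1) [depth=1]
Event 12 (INT 0): INT 0 arrives: push (IRQ1, PC=0), enter IRQ0 at PC=0 (depth now 2) [depth=2]
Event 13 (EXEC): [IRQ0] PC=0: DEC 2 -> ACC=6 [depth=2]
Event 14 (EXEC): [IRQ0] PC=1: DEC 4 -> ACC=2 [depth=2]
Event 15 (EXEC): [IRQ0] PC=2: IRET -> resume IRQ1 at PC=0 (depth now 1) [depth=1]
Event 16 (EXEC): [IRQ1] PC=0: DEC 3 -> ACC=-1 [depth=1]
Event 17 (EXEC): [IRQ1] PC=1: INC 2 -> ACC=1 [depth=1]
Event 18 (EXEC): [IRQ1] PC=2: IRET -> resume MAIN at PC=6 (depth now 0) [depth=0]
Event 19 (EXEC): [MAIN] PC=6: INC 4 -> ACC=5 [depth=0]
Event 20 (EXEC): [MAIN] PC=7: HALT [depth=0]
Max depth observed: 2

Answer: 2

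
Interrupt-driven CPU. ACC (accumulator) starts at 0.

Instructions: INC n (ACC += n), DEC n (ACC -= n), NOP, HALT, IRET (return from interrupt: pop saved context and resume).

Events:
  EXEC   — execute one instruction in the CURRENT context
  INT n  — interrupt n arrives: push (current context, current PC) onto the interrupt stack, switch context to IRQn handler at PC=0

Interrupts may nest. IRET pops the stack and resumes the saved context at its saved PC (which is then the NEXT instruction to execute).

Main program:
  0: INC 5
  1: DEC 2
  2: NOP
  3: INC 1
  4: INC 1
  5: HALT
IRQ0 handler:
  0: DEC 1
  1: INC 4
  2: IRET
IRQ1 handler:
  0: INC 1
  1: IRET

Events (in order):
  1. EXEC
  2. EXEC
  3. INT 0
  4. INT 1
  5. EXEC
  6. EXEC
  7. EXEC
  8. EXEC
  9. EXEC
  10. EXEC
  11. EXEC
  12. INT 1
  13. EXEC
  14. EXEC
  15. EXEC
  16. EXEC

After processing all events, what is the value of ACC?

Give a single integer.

Answer: 10

Derivation:
Event 1 (EXEC): [MAIN] PC=0: INC 5 -> ACC=5
Event 2 (EXEC): [MAIN] PC=1: DEC 2 -> ACC=3
Event 3 (INT 0): INT 0 arrives: push (MAIN, PC=2), enter IRQ0 at PC=0 (depth now 1)
Event 4 (INT 1): INT 1 arrives: push (IRQ0, PC=0), enter IRQ1 at PC=0 (depth now 2)
Event 5 (EXEC): [IRQ1] PC=0: INC 1 -> ACC=4
Event 6 (EXEC): [IRQ1] PC=1: IRET -> resume IRQ0 at PC=0 (depth now 1)
Event 7 (EXEC): [IRQ0] PC=0: DEC 1 -> ACC=3
Event 8 (EXEC): [IRQ0] PC=1: INC 4 -> ACC=7
Event 9 (EXEC): [IRQ0] PC=2: IRET -> resume MAIN at PC=2 (depth now 0)
Event 10 (EXEC): [MAIN] PC=2: NOP
Event 11 (EXEC): [MAIN] PC=3: INC 1 -> ACC=8
Event 12 (INT 1): INT 1 arrives: push (MAIN, PC=4), enter IRQ1 at PC=0 (depth now 1)
Event 13 (EXEC): [IRQ1] PC=0: INC 1 -> ACC=9
Event 14 (EXEC): [IRQ1] PC=1: IRET -> resume MAIN at PC=4 (depth now 0)
Event 15 (EXEC): [MAIN] PC=4: INC 1 -> ACC=10
Event 16 (EXEC): [MAIN] PC=5: HALT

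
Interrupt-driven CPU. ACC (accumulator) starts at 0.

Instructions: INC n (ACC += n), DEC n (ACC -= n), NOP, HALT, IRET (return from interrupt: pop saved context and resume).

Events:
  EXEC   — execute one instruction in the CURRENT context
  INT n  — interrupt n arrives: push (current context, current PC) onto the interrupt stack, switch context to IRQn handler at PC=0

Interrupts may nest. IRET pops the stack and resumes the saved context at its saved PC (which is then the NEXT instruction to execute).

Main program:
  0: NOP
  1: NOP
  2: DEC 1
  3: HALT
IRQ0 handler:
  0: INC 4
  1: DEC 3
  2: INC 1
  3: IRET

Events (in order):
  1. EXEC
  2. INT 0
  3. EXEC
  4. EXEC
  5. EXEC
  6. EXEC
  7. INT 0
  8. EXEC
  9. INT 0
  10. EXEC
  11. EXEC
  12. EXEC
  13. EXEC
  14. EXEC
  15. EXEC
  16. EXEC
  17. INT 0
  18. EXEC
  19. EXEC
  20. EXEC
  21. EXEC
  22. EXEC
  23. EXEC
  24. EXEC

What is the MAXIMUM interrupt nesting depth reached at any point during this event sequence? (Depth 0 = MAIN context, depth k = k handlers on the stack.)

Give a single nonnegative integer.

Event 1 (EXEC): [MAIN] PC=0: NOP [depth=0]
Event 2 (INT 0): INT 0 arrives: push (MAIN, PC=1), enter IRQ0 at PC=0 (depth now 1) [depth=1]
Event 3 (EXEC): [IRQ0] PC=0: INC 4 -> ACC=4 [depth=1]
Event 4 (EXEC): [IRQ0] PC=1: DEC 3 -> ACC=1 [depth=1]
Event 5 (EXEC): [IRQ0] PC=2: INC 1 -> ACC=2 [depth=1]
Event 6 (EXEC): [IRQ0] PC=3: IRET -> resume MAIN at PC=1 (depth now 0) [depth=0]
Event 7 (INT 0): INT 0 arrives: push (MAIN, PC=1), enter IRQ0 at PC=0 (depth now 1) [depth=1]
Event 8 (EXEC): [IRQ0] PC=0: INC 4 -> ACC=6 [depth=1]
Event 9 (INT 0): INT 0 arrives: push (IRQ0, PC=1), enter IRQ0 at PC=0 (depth now 2) [depth=2]
Event 10 (EXEC): [IRQ0] PC=0: INC 4 -> ACC=10 [depth=2]
Event 11 (EXEC): [IRQ0] PC=1: DEC 3 -> ACC=7 [depth=2]
Event 12 (EXEC): [IRQ0] PC=2: INC 1 -> ACC=8 [depth=2]
Event 13 (EXEC): [IRQ0] PC=3: IRET -> resume IRQ0 at PC=1 (depth now 1) [depth=1]
Event 14 (EXEC): [IRQ0] PC=1: DEC 3 -> ACC=5 [depth=1]
Event 15 (EXEC): [IRQ0] PC=2: INC 1 -> ACC=6 [depth=1]
Event 16 (EXEC): [IRQ0] PC=3: IRET -> resume MAIN at PC=1 (depth now 0) [depth=0]
Event 17 (INT 0): INT 0 arrives: push (MAIN, PC=1), enter IRQ0 at PC=0 (depth now 1) [depth=1]
Event 18 (EXEC): [IRQ0] PC=0: INC 4 -> ACC=10 [depth=1]
Event 19 (EXEC): [IRQ0] PC=1: DEC 3 -> ACC=7 [depth=1]
Event 20 (EXEC): [IRQ0] PC=2: INC 1 -> ACC=8 [depth=1]
Event 21 (EXEC): [IRQ0] PC=3: IRET -> resume MAIN at PC=1 (depth now 0) [depth=0]
Event 22 (EXEC): [MAIN] PC=1: NOP [depth=0]
Event 23 (EXEC): [MAIN] PC=2: DEC 1 -> ACC=7 [depth=0]
Event 24 (EXEC): [MAIN] PC=3: HALT [depth=0]
Max depth observed: 2

Answer: 2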